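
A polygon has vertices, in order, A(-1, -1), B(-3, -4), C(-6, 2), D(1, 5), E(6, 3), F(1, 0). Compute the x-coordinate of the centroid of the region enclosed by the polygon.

-18/23

Apply the shoelace formula. First the cross-terms c_i = x_i·y_{i+1} − x_{i+1}·y_i:
  1, -30, -32, -27, -3, -1  ⇒  2A = -92, A = -46.
Then Σ (x_i + x_{i+1})·c_i = 216, so x̄ = 216 / (6·(-46)) = -18/23.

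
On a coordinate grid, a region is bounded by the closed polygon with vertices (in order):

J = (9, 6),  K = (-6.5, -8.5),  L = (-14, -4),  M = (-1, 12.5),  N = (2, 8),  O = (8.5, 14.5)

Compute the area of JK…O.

Apply the shoelace (surveyor's) formula: 2A = Σ (x_i·y_{i+1} − x_{i+1}·y_i), indices taken mod 6.
Cross-terms: -37.5, -93, -179, -33, -39, -79.5  ⇒  Σ = -461
Area = |Σ|/2 = 230.5.

230.5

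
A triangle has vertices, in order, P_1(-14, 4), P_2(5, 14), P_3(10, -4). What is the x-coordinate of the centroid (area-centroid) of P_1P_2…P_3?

Apply Gauss's area formula. First the cross-terms c_i = x_i·y_{i+1} − x_{i+1}·y_i:
  -216, -160, -16  ⇒  2A = -392, A = -196.
Then Σ (x_i + x_{i+1})·c_i = -392, so x̄ = -392 / (6·(-196)) = 1/3.

1/3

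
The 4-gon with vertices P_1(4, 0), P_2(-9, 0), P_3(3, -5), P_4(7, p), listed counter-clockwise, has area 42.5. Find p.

The doubled signed area Σ (x_i y_{i+1} − x_{i+1} y_i) is linear in p.
With p=0 it equals 80; the coefficient of p is -1 (from the two edges through P_4).
So -1·p + 80 = 2·42.5 = 85 ⇒ p = -5.

-5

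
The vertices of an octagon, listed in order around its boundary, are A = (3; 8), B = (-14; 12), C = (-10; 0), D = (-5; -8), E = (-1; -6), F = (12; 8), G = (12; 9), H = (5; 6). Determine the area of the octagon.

Apply the surveyor's formula: 2A = Σ (x_i·y_{i+1} − x_{i+1}·y_i), indices taken mod 8.
Cross-terms: 148, 120, 80, 22, 64, 12, 27, 22  ⇒  Σ = 495
Area = |Σ|/2 = 247.5.

247.5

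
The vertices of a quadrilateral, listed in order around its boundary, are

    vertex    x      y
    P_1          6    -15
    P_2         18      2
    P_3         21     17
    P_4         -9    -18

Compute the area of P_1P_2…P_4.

Apply the shoelace (surveyor's) formula: 2A = Σ (x_i·y_{i+1} − x_{i+1}·y_i), indices taken mod 4.
P_1→P_2: (6)(2) − (18)(-15) = 282
P_2→P_3: (18)(17) − (21)(2) = 264
P_3→P_4: (21)(-18) − (-9)(17) = -225
P_4→P_1: (-9)(-15) − (6)(-18) = 243
Σ = 564
Area = |Σ|/2 = 282.

282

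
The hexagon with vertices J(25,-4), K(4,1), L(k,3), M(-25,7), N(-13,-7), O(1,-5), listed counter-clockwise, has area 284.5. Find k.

The doubled signed area Σ (x_i y_{i+1} − x_{i+1} y_i) is linear in k.
With k=0 it equals 587; the coefficient of k is 6 (from the two edges through L).
So 6·k + 587 = 2·284.5 = 569 ⇒ k = -3.

-3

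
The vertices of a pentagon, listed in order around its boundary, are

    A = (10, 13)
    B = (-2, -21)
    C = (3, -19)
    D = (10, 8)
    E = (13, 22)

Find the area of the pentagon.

98

Σ = (-184) + (101) + (214) + (116) + (-51) = 196
Area = |Σ|/2 = 98.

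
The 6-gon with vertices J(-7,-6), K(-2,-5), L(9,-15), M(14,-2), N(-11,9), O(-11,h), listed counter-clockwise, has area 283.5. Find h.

Write out the shoelace sum; only the two edges meeting at O involve h:
2·Area = [((-11)·h − (-11)·9) + ((-11)·(-6) − (-7)·h)] + 394
       = -4·h + 559 = 567
⇒ h = -2.

-2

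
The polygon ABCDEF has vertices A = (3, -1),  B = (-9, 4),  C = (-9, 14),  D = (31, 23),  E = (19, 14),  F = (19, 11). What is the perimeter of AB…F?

|AB| = √((-12)² + (5)²) = √169 = 13
|BC| = √((0)² + (10)²) = √100 = 10
|CD| = √((40)² + (9)²) = √1681 = 41
|DE| = √((-12)² + (-9)²) = √225 = 15
|EF| = √((0)² + (-3)²) = √9 = 3
|FA| = √((-16)² + (-12)²) = √400 = 20
Perimeter = 13 + 10 + 41 + 15 + 3 + 20 = 102.

102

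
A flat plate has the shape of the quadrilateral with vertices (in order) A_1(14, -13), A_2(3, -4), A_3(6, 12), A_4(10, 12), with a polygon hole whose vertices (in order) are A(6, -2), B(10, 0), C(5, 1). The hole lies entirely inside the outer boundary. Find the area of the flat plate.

144.5

Outer boundary:
Apply Gauss's area formula: 2A = Σ (x_i·y_{i+1} − x_{i+1}·y_i), indices taken mod 4.
Σ = (-17) + (60) + (-48) + (-298) = -303
Area = |Σ|/2 = 151.5.
Hole:
Apply Gauss's area formula: 2A = Σ (x_i·y_{i+1} − x_{i+1}·y_i), indices taken mod 3.
A→B: (6)(0) − (10)(-2) = 20
B→C: (10)(1) − (5)(0) = 10
C→A: (5)(-2) − (6)(1) = -16
Σ = 14
Area = |Σ|/2 = 7.
Net area = 151.5 − 7 = 144.5.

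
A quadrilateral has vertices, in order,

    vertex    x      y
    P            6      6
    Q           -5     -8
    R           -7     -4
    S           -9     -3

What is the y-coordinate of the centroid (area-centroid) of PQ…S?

-31/21

Apply the shoelace formula. First the cross-terms c_i = x_i·y_{i+1} − x_{i+1}·y_i:
  -18, -36, -15, -36  ⇒  2A = -105, A = -52.5.
Then Σ (y_i + y_{i+1})·c_i = 465, so ȳ = 465 / (6·(-52.5)) = -31/21.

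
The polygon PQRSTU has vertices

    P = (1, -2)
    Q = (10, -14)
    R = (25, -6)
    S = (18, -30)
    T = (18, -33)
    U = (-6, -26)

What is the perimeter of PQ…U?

|PQ| = √((9)² + (-12)²) = √225 = 15
|QR| = √((15)² + (8)²) = √289 = 17
|RS| = √((-7)² + (-24)²) = √625 = 25
|ST| = √((0)² + (-3)²) = √9 = 3
|TU| = √((-24)² + (7)²) = √625 = 25
|UP| = √((7)² + (24)²) = √625 = 25
Perimeter = 15 + 17 + 25 + 3 + 25 + 25 = 110.

110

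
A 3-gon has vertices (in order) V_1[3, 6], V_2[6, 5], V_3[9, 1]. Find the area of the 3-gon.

4.5

Apply the shoelace (surveyor's) formula: 2A = Σ (x_i·y_{i+1} − x_{i+1}·y_i), indices taken mod 3.
V_1→V_2: (3)(5) − (6)(6) = -21
V_2→V_3: (6)(1) − (9)(5) = -39
V_3→V_1: (9)(6) − (3)(1) = 51
Σ = -9
Area = |Σ|/2 = 4.5.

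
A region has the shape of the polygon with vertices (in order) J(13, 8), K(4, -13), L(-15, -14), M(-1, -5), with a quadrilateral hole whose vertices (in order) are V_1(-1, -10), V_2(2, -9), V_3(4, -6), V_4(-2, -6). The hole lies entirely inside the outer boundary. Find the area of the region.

151.5

Outer boundary:
Apply the surveyor's formula: 2A = Σ (x_i·y_{i+1} − x_{i+1}·y_i), indices taken mod 4.
Σ = (-201) + (-251) + (61) + (57) = -334
Area = |Σ|/2 = 167.
Hole:
Apply the surveyor's formula: 2A = Σ (x_i·y_{i+1} − x_{i+1}·y_i), indices taken mod 4.
V_1→V_2: (-1)(-9) − (2)(-10) = 29
V_2→V_3: (2)(-6) − (4)(-9) = 24
V_3→V_4: (4)(-6) − (-2)(-6) = -36
V_4→V_1: (-2)(-10) − (-1)(-6) = 14
Σ = 31
Area = |Σ|/2 = 15.5.
Net area = 167 − 15.5 = 151.5.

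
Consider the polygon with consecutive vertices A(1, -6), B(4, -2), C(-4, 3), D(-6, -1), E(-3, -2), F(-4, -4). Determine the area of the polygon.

44.5

A→B: (1)(-2) − (4)(-6) = 22
B→C: (4)(3) − (-4)(-2) = 4
C→D: (-4)(-1) − (-6)(3) = 22
D→E: (-6)(-2) − (-3)(-1) = 9
E→F: (-3)(-4) − (-4)(-2) = 4
F→A: (-4)(-6) − (1)(-4) = 28
Σ = 89
Area = |Σ|/2 = 44.5.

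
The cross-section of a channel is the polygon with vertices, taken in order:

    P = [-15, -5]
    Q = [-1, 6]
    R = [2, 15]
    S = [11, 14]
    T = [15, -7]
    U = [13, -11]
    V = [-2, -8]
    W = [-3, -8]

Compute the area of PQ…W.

429.5

Apply the shoelace formula: 2A = Σ (x_i·y_{i+1} − x_{i+1}·y_i), indices taken mod 8.
Σ = (-95) + (-27) + (-137) + (-287) + (-74) + (-126) + (-8) + (-105) = -859
Area = |Σ|/2 = 429.5.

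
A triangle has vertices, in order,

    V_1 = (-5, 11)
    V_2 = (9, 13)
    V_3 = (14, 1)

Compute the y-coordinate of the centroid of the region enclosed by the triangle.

25/3

Apply the shoelace formula. First the cross-terms c_i = x_i·y_{i+1} − x_{i+1}·y_i:
  -164, -173, 159  ⇒  2A = -178, A = -89.
Then Σ (y_i + y_{i+1})·c_i = -4450, so ȳ = -4450 / (6·(-89)) = 25/3.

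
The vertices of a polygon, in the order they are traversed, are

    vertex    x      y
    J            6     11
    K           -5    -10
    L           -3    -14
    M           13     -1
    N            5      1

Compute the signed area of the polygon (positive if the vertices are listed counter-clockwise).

143.5

Σ = (-5) + (40) + (185) + (18) + (49) = 287
Signed area = Σ/2 = 143.5 (positive ⇒ counter-clockwise traversal).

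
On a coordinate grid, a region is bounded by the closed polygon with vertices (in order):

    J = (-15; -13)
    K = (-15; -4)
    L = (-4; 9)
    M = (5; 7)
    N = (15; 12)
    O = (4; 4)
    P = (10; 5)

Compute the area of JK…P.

Apply the surveyor's formula: 2A = Σ (x_i·y_{i+1} − x_{i+1}·y_i), indices taken mod 7.
Cross-terms: -135, -151, -73, -45, 12, -20, -55  ⇒  Σ = -467
Area = |Σ|/2 = 233.5.

233.5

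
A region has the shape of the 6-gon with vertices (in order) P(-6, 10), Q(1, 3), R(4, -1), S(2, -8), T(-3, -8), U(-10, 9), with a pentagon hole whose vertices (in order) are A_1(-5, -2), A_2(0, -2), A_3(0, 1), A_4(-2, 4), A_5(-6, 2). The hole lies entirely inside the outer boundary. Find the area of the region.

105

Outer boundary:
Apply the shoelace (surveyor's) formula: 2A = Σ (x_i·y_{i+1} − x_{i+1}·y_i), indices taken mod 6.
P→Q: (-6)(3) − (1)(10) = -28
Q→R: (1)(-1) − (4)(3) = -13
R→S: (4)(-8) − (2)(-1) = -30
S→T: (2)(-8) − (-3)(-8) = -40
T→U: (-3)(9) − (-10)(-8) = -107
U→P: (-10)(10) − (-6)(9) = -46
Σ = -264
Area = |Σ|/2 = 132.
Hole:
Apply the shoelace (surveyor's) formula: 2A = Σ (x_i·y_{i+1} − x_{i+1}·y_i), indices taken mod 5.
Cross-terms: 10, 0, 2, 20, 22  ⇒  Σ = 54
Area = |Σ|/2 = 27.
Net area = 132 − 27 = 105.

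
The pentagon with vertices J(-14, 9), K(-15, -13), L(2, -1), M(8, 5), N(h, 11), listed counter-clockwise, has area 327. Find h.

The doubled signed area Σ (x_i y_{i+1} − x_{i+1} y_i) is linear in h.
With h=0 it equals 618; the coefficient of h is 4 (from the two edges through N).
So 4·h + 618 = 2·327 = 654 ⇒ h = 9.

9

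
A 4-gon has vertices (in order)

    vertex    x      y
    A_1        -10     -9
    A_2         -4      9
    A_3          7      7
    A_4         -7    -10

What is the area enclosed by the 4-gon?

137.5

Apply the shoelace formula: 2A = Σ (x_i·y_{i+1} − x_{i+1}·y_i), indices taken mod 4.
Σ = (-126) + (-91) + (-21) + (-37) = -275
Area = |Σ|/2 = 137.5.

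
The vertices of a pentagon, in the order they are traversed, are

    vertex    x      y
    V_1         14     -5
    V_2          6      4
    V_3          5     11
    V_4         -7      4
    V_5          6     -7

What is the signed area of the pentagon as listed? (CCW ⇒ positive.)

Apply the surveyor's formula: 2A = Σ (x_i·y_{i+1} − x_{i+1}·y_i), indices taken mod 5.
Σ = (86) + (46) + (97) + (25) + (68) = 322
Signed area = Σ/2 = 161 (positive ⇒ counter-clockwise traversal).

161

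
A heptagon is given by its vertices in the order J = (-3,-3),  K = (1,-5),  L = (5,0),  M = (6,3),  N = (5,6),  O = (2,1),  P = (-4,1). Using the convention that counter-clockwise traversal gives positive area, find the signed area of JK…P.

46.5

Apply the shoelace formula: 2A = Σ (x_i·y_{i+1} − x_{i+1}·y_i), indices taken mod 7.
Σ = (18) + (25) + (15) + (21) + (-7) + (6) + (15) = 93
Signed area = Σ/2 = 46.5 (positive ⇒ counter-clockwise traversal).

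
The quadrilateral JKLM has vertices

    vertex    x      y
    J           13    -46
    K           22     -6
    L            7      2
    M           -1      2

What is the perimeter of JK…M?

|JK| = √((9)² + (40)²) = √1681 = 41
|KL| = √((-15)² + (8)²) = √289 = 17
|LM| = √((-8)² + (0)²) = √64 = 8
|MJ| = √((14)² + (-48)²) = √2500 = 50
Perimeter = 41 + 17 + 8 + 50 = 116.

116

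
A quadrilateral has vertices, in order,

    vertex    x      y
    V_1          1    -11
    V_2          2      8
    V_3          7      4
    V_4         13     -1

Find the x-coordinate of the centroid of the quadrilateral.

390/73

Apply the surveyor's formula. First the cross-terms c_i = x_i·y_{i+1} − x_{i+1}·y_i:
  30, -48, -59, -142  ⇒  2A = -219, A = -109.5.
Then Σ (x_i + x_{i+1})·c_i = -3510, so x̄ = -3510 / (6·(-109.5)) = 390/73.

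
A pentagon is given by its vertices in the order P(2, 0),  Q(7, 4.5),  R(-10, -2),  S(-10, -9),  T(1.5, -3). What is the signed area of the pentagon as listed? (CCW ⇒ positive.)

79.75

Σ = (9) + (31) + (70) + (43.5) + (6) = 159.5
Signed area = Σ/2 = 79.75 (positive ⇒ counter-clockwise traversal).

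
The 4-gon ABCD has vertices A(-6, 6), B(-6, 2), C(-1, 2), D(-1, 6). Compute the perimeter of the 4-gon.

|AB| = √((0)² + (-4)²) = √16 = 4
|BC| = √((5)² + (0)²) = √25 = 5
|CD| = √((0)² + (4)²) = √16 = 4
|DA| = √((-5)² + (0)²) = √25 = 5
Perimeter = 4 + 5 + 4 + 5 = 18.

18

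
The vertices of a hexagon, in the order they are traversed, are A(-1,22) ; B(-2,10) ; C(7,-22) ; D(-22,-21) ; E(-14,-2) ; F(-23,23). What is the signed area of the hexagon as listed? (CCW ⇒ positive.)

Σ = (34) + (-26) + (-631) + (-250) + (-368) + (-483) = -1724
Signed area = Σ/2 = -862 (negative ⇒ clockwise traversal).

-862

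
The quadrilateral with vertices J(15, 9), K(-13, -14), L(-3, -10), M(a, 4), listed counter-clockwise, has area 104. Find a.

The doubled signed area Σ (x_i y_{i+1} − x_{i+1} y_i) is linear in a.
With a=0 it equals -77; the coefficient of a is 19 (from the two edges through M).
So 19·a + -77 = 2·104 = 208 ⇒ a = 15.

15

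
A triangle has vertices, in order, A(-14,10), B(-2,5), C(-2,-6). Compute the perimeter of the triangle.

44

|AB| = √((12)² + (-5)²) = √169 = 13
|BC| = √((0)² + (-11)²) = √121 = 11
|CA| = √((-12)² + (16)²) = √400 = 20
Perimeter = 13 + 11 + 20 = 44.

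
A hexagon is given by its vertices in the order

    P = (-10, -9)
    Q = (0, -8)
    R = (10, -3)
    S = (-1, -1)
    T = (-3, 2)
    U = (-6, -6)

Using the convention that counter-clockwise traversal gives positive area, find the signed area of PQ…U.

Σ = (80) + (80) + (-13) + (-5) + (30) + (-6) = 166
Signed area = Σ/2 = 83 (positive ⇒ counter-clockwise traversal).

83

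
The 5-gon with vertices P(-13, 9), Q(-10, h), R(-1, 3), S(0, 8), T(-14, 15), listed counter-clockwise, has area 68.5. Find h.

8

Write out the shoelace sum; only the two edges meeting at Q involve h:
2·Area = [((-13)·h − (-10)·9) + ((-10)·3 − (-1)·h)] + 173
       = -12·h + 233 = 137
⇒ h = 8.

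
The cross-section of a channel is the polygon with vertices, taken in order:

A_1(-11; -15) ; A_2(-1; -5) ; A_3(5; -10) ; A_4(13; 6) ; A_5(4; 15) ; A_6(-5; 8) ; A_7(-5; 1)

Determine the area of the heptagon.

Apply the shoelace formula: 2A = Σ (x_i·y_{i+1} − x_{i+1}·y_i), indices taken mod 7.
A_1→A_2: (-11)(-5) − (-1)(-15) = 40
A_2→A_3: (-1)(-10) − (5)(-5) = 35
A_3→A_4: (5)(6) − (13)(-10) = 160
A_4→A_5: (13)(15) − (4)(6) = 171
A_5→A_6: (4)(8) − (-5)(15) = 107
A_6→A_7: (-5)(1) − (-5)(8) = 35
A_7→A_1: (-5)(-15) − (-11)(1) = 86
Σ = 634
Area = |Σ|/2 = 317.

317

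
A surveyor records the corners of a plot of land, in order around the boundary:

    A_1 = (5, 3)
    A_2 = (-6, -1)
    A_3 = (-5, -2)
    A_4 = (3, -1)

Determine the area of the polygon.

22.5

Apply Gauss's area formula: 2A = Σ (x_i·y_{i+1} − x_{i+1}·y_i), indices taken mod 4.
Σ = (13) + (7) + (11) + (14) = 45
Area = |Σ|/2 = 22.5.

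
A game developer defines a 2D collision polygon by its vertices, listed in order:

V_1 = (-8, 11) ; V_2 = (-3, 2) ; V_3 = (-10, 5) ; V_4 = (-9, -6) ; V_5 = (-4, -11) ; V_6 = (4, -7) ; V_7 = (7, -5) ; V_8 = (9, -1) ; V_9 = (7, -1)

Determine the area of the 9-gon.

Apply the surveyor's formula: 2A = Σ (x_i·y_{i+1} − x_{i+1}·y_i), indices taken mod 9.
Cross-terms: 17, 5, 105, 75, 72, 29, 38, -2, 69  ⇒  Σ = 408
Area = |Σ|/2 = 204.

204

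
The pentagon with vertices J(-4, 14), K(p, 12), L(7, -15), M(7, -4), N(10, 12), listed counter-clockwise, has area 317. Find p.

-13

The doubled signed area Σ (x_i y_{i+1} − x_{i+1} y_i) is linear in p.
With p=0 it equals 257; the coefficient of p is -29 (from the two edges through K).
So -29·p + 257 = 2·317 = 634 ⇒ p = -13.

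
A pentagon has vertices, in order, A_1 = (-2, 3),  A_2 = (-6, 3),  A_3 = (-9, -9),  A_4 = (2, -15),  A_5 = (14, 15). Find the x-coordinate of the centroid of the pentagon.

Apply the shoelace formula. First the cross-terms c_i = x_i·y_{i+1} − x_{i+1}·y_i:
  12, 81, 153, 240, 72  ⇒  2A = 558, A = 279.
Then Σ (x_i + x_{i+1})·c_i = 2322, so x̄ = 2322 / (6·279) = 43/31.

43/31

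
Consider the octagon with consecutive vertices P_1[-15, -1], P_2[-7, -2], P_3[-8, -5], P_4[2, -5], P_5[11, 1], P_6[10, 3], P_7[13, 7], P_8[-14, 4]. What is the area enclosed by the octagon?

Apply the shoelace formula: 2A = Σ (x_i·y_{i+1} − x_{i+1}·y_i), indices taken mod 8.
Σ = (23) + (19) + (50) + (57) + (23) + (31) + (150) + (74) = 427
Area = |Σ|/2 = 213.5.

213.5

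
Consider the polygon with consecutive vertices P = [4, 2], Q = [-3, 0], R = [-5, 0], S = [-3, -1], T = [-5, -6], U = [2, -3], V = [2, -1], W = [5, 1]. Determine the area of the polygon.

Cross-terms: 6, 0, 5, 13, 27, 4, 7, 6  ⇒  Σ = 68
Area = |Σ|/2 = 34.

34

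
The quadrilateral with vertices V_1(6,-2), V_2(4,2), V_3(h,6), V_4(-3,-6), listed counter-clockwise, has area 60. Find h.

The doubled signed area Σ (x_i y_{i+1} − x_{i+1} y_i) is linear in h.
With h=0 it equals 104; the coefficient of h is -8 (from the two edges through V_3).
So -8·h + 104 = 2·60 = 120 ⇒ h = -2.

-2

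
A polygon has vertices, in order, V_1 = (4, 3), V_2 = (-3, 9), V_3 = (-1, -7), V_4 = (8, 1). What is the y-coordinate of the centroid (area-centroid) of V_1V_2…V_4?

Apply Gauss's area formula. First the cross-terms c_i = x_i·y_{i+1} − x_{i+1}·y_i:
  45, 30, 55, 20  ⇒  2A = 150, A = 75.
Then Σ (y_i + y_{i+1})·c_i = 350, so ȳ = 350 / (6·75) = 7/9.

7/9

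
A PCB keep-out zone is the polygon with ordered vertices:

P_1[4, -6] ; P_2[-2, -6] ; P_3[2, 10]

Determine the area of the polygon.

Apply the surveyor's formula: 2A = Σ (x_i·y_{i+1} − x_{i+1}·y_i), indices taken mod 3.
Σ = (-36) + (-8) + (-52) = -96
Area = |Σ|/2 = 48.

48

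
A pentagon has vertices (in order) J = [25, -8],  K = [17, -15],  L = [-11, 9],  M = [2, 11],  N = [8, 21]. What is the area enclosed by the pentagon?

Apply the shoelace formula: 2A = Σ (x_i·y_{i+1} − x_{i+1}·y_i), indices taken mod 5.
Cross-terms: -239, -12, -139, -46, -589  ⇒  Σ = -1025
Area = |Σ|/2 = 512.5.

512.5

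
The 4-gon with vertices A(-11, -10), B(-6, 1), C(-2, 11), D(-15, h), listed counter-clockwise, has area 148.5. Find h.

Write out the shoelace sum; only the two edges meeting at D involve h:
2·Area = [((-2)·h − (-15)·11) + ((-15)·(-10) − (-11)·h)] + -135
       = 9·h + 180 = 297
⇒ h = 13.

13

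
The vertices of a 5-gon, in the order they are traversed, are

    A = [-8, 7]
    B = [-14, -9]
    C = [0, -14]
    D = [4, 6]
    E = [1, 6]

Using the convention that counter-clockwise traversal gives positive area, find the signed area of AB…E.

247.5

Apply the shoelace (surveyor's) formula: 2A = Σ (x_i·y_{i+1} − x_{i+1}·y_i), indices taken mod 5.
Σ = (170) + (196) + (56) + (18) + (55) = 495
Signed area = Σ/2 = 247.5 (positive ⇒ counter-clockwise traversal).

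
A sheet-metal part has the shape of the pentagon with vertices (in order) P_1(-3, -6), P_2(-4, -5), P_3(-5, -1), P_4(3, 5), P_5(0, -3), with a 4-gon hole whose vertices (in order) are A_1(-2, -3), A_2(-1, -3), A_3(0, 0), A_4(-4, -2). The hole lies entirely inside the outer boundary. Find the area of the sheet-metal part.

Outer boundary:
Apply Gauss's area formula: 2A = Σ (x_i·y_{i+1} − x_{i+1}·y_i), indices taken mod 5.
Σ = (-9) + (-21) + (-22) + (-9) + (-9) = -70
Area = |Σ|/2 = 35.
Hole:
Apply Gauss's area formula: 2A = Σ (x_i·y_{i+1} − x_{i+1}·y_i), indices taken mod 4.
Σ = (3) + (0) + (0) + (8) = 11
Area = |Σ|/2 = 5.5.
Net area = 35 − 5.5 = 29.5.

29.5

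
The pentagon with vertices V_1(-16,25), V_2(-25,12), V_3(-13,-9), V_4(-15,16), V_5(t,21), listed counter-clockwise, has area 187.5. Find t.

Write out the shoelace sum; only the two edges meeting at V_5 involve t:
2·Area = [((-15)·21 − t·16) + (t·25 − (-16)·21)] + 471
       = 9·t + 492 = 375
⇒ t = -13.

-13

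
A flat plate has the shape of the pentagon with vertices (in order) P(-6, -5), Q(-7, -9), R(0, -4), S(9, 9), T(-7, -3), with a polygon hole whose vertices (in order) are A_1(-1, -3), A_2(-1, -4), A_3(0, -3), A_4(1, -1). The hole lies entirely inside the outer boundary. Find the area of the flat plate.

66.5

Outer boundary:
Σ = (19) + (28) + (36) + (36) + (17) = 136
Area = |Σ|/2 = 68.
Hole:
Apply the surveyor's formula: 2A = Σ (x_i·y_{i+1} − x_{i+1}·y_i), indices taken mod 4.
Σ = (1) + (3) + (3) + (-4) = 3
Area = |Σ|/2 = 1.5.
Net area = 68 − 1.5 = 66.5.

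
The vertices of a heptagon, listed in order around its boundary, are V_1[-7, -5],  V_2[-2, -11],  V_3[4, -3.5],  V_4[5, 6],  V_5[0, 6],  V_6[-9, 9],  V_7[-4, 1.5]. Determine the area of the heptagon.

Apply the shoelace formula: 2A = Σ (x_i·y_{i+1} − x_{i+1}·y_i), indices taken mod 7.
Σ = (67) + (51) + (41.5) + (30) + (54) + (22.5) + (30.5) = 296.5
Area = |Σ|/2 = 148.25.

148.25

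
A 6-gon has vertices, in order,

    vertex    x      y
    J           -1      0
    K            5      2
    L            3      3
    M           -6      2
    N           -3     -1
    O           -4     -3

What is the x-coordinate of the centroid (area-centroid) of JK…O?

-136/135

Apply Gauss's area formula. First the cross-terms c_i = x_i·y_{i+1} − x_{i+1}·y_i:
  -2, 9, 24, 12, 5, -3  ⇒  2A = 45, A = 22.5.
Then Σ (x_i + x_{i+1})·c_i = -136, so x̄ = -136 / (6·22.5) = -136/135.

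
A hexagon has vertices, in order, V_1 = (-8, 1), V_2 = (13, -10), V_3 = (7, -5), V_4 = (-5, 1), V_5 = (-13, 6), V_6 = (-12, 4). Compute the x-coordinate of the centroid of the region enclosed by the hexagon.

-65/77

Apply the shoelace (surveyor's) formula. First the cross-terms c_i = x_i·y_{i+1} − x_{i+1}·y_i:
  67, 5, -18, -17, 20, 20  ⇒  2A = 77, A = 38.5.
Then Σ (x_i + x_{i+1})·c_i = -195, so x̄ = -195 / (6·38.5) = -65/77.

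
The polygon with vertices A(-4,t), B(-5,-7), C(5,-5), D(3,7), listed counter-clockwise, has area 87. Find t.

The doubled signed area Σ (x_i y_{i+1} − x_{i+1} y_i) is linear in t.
With t=0 it equals 166; the coefficient of t is 8 (from the two edges through A).
So 8·t + 166 = 2·87 = 174 ⇒ t = 1.

1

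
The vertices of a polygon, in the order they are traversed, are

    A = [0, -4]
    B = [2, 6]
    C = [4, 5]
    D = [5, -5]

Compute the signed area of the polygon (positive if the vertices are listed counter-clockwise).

Apply the surveyor's formula: 2A = Σ (x_i·y_{i+1} − x_{i+1}·y_i), indices taken mod 4.
Cross-terms: 8, -14, -45, -20  ⇒  Σ = -71
Signed area = Σ/2 = -35.5 (negative ⇒ clockwise traversal).

-35.5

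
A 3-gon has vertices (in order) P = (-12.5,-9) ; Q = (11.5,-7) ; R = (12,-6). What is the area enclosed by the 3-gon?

11.5

Apply Gauss's area formula: 2A = Σ (x_i·y_{i+1} − x_{i+1}·y_i), indices taken mod 3.
Cross-terms: 191, 15, -183  ⇒  Σ = 23
Area = |Σ|/2 = 11.5.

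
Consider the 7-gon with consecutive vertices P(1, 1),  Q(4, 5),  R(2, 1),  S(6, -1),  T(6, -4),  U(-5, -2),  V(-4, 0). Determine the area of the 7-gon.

37.5

Apply the shoelace formula: 2A = Σ (x_i·y_{i+1} − x_{i+1}·y_i), indices taken mod 7.
Cross-terms: 1, -6, -8, -18, -32, -8, -4  ⇒  Σ = -75
Area = |Σ|/2 = 37.5.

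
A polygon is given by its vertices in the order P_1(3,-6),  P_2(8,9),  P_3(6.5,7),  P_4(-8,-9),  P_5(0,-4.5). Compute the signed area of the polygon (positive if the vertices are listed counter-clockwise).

Apply the surveyor's formula: 2A = Σ (x_i·y_{i+1} − x_{i+1}·y_i), indices taken mod 5.
Σ = (75) + (-2.5) + (-2.5) + (36) + (13.5) = 119.5
Signed area = Σ/2 = 59.75 (positive ⇒ counter-clockwise traversal).

59.75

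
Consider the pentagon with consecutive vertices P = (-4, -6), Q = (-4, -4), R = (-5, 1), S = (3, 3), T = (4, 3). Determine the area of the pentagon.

32.5

P→Q: (-4)(-4) − (-4)(-6) = -8
Q→R: (-4)(1) − (-5)(-4) = -24
R→S: (-5)(3) − (3)(1) = -18
S→T: (3)(3) − (4)(3) = -3
T→P: (4)(-6) − (-4)(3) = -12
Σ = -65
Area = |Σ|/2 = 32.5.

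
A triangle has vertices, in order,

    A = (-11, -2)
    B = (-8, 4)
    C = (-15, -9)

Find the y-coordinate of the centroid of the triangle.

-7/3

Apply Gauss's area formula. First the cross-terms c_i = x_i·y_{i+1} − x_{i+1}·y_i:
  -60, 132, -69  ⇒  2A = 3, A = 1.5.
Then Σ (y_i + y_{i+1})·c_i = -21, so ȳ = -21 / (6·1.5) = -7/3.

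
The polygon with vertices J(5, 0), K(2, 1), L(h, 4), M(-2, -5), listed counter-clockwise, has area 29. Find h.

The doubled signed area Σ (x_i y_{i+1} − x_{i+1} y_i) is linear in h.
With h=0 it equals 46; the coefficient of h is -6 (from the two edges through L).
So -6·h + 46 = 2·29 = 58 ⇒ h = -2.

-2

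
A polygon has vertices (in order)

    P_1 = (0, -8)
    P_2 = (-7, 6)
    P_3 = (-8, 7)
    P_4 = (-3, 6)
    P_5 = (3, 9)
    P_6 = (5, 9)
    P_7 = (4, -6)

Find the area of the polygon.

122.5

Apply the surveyor's formula: 2A = Σ (x_i·y_{i+1} − x_{i+1}·y_i), indices taken mod 7.
Σ = (-56) + (-1) + (-27) + (-45) + (-18) + (-66) + (-32) = -245
Area = |Σ|/2 = 122.5.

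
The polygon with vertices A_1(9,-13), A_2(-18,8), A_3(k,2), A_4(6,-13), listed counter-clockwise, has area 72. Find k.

-15

The doubled signed area Σ (x_i y_{i+1} − x_{i+1} y_i) is linear in k.
With k=0 it equals -171; the coefficient of k is -21 (from the two edges through A_3).
So -21·k + -171 = 2·72 = 144 ⇒ k = -15.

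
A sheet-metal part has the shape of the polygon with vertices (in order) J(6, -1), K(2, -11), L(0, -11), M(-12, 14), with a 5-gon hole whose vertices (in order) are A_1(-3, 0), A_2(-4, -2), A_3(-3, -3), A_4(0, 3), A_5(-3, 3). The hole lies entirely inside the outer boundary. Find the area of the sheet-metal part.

Outer boundary:
Apply the surveyor's formula: 2A = Σ (x_i·y_{i+1} − x_{i+1}·y_i), indices taken mod 4.
J→K: (6)(-11) − (2)(-1) = -64
K→L: (2)(-11) − (0)(-11) = -22
L→M: (0)(14) − (-12)(-11) = -132
M→J: (-12)(-1) − (6)(14) = -72
Σ = -290
Area = |Σ|/2 = 145.
Hole:
Σ = (6) + (6) + (-9) + (9) + (9) = 21
Area = |Σ|/2 = 10.5.
Net area = 145 − 10.5 = 134.5.

134.5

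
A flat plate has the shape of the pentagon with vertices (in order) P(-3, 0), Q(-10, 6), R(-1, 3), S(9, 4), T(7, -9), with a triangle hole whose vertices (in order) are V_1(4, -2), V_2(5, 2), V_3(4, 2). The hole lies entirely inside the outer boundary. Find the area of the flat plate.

102.5

Outer boundary:
Apply the shoelace (surveyor's) formula: 2A = Σ (x_i·y_{i+1} − x_{i+1}·y_i), indices taken mod 5.
Σ = (-18) + (-24) + (-31) + (-109) + (-27) = -209
Area = |Σ|/2 = 104.5.
Hole:
Apply the surveyor's formula: 2A = Σ (x_i·y_{i+1} − x_{i+1}·y_i), indices taken mod 3.
V_1→V_2: (4)(2) − (5)(-2) = 18
V_2→V_3: (5)(2) − (4)(2) = 2
V_3→V_1: (4)(-2) − (4)(2) = -16
Σ = 4
Area = |Σ|/2 = 2.
Net area = 104.5 − 2 = 102.5.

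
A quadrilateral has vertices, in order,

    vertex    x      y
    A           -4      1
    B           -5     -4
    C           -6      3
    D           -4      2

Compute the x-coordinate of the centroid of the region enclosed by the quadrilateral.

-104/21

Apply the shoelace (surveyor's) formula. First the cross-terms c_i = x_i·y_{i+1} − x_{i+1}·y_i:
  21, -39, 0, 4  ⇒  2A = -14, A = -7.
Then Σ (x_i + x_{i+1})·c_i = 208, so x̄ = 208 / (6·(-7)) = -104/21.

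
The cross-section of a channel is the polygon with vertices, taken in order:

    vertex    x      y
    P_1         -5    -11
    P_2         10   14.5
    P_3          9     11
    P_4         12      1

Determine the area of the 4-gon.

Σ = (37.5) + (-20.5) + (-123) + (-127) = -233
Area = |Σ|/2 = 116.5.

116.5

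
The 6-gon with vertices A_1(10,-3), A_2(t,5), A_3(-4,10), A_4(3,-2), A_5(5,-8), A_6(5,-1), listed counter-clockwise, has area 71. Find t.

The doubled signed area Σ (x_i y_{i+1} − x_{i+1} y_i) is linear in t.
With t=0 it equals 64; the coefficient of t is 13 (from the two edges through A_2).
So 13·t + 64 = 2·71 = 142 ⇒ t = 6.

6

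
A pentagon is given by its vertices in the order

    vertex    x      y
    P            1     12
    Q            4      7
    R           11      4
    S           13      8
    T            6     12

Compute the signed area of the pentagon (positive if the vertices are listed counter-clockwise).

P→Q: (1)(7) − (4)(12) = -41
Q→R: (4)(4) − (11)(7) = -61
R→S: (11)(8) − (13)(4) = 36
S→T: (13)(12) − (6)(8) = 108
T→P: (6)(12) − (1)(12) = 60
Σ = 102
Signed area = Σ/2 = 51 (positive ⇒ counter-clockwise traversal).

51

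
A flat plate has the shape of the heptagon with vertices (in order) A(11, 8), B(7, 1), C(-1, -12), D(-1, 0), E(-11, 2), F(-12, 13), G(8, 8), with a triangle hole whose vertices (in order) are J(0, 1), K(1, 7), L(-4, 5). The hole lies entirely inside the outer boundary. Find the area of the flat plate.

228.5

Outer boundary:
Σ = (-45) + (-83) + (-12) + (-2) + (-119) + (-200) + (-24) = -485
Area = |Σ|/2 = 242.5.
Hole:
Apply Gauss's area formula: 2A = Σ (x_i·y_{i+1} − x_{i+1}·y_i), indices taken mod 3.
Σ = (-1) + (33) + (-4) = 28
Area = |Σ|/2 = 14.
Net area = 242.5 − 14 = 228.5.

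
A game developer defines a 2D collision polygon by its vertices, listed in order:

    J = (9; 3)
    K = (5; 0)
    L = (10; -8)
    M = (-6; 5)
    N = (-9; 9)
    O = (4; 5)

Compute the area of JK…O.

Apply Gauss's area formula: 2A = Σ (x_i·y_{i+1} − x_{i+1}·y_i), indices taken mod 6.
Σ = (-15) + (-40) + (2) + (-9) + (-81) + (-33) = -176
Area = |Σ|/2 = 88.

88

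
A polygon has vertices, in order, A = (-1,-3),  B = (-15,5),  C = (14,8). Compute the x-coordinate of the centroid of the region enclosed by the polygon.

-2/3

Apply the shoelace (surveyor's) formula. First the cross-terms c_i = x_i·y_{i+1} − x_{i+1}·y_i:
  -50, -190, -34  ⇒  2A = -274, A = -137.
Then Σ (x_i + x_{i+1})·c_i = 548, so x̄ = 548 / (6·(-137)) = -2/3.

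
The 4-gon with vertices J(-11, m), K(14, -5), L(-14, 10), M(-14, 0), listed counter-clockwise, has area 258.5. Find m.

-9

The doubled signed area Σ (x_i y_{i+1} − x_{i+1} y_i) is linear in m.
With m=0 it equals 265; the coefficient of m is -28 (from the two edges through J).
So -28·m + 265 = 2·258.5 = 517 ⇒ m = -9.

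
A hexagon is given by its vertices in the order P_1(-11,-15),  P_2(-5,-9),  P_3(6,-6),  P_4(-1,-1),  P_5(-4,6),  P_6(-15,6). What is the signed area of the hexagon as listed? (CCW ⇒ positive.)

221.5

Σ = (24) + (84) + (-12) + (-10) + (66) + (291) = 443
Signed area = Σ/2 = 221.5 (positive ⇒ counter-clockwise traversal).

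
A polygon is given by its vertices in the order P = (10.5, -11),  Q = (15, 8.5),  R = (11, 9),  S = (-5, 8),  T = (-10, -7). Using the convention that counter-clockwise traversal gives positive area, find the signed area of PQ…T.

Σ = (254.25) + (41.5) + (133) + (115) + (183.5) = 727.25
Signed area = Σ/2 = 363.625 (positive ⇒ counter-clockwise traversal).

363.625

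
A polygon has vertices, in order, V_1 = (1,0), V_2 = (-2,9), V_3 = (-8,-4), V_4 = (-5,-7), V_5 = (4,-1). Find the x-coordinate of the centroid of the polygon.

-145/53

Apply the surveyor's formula. First the cross-terms c_i = x_i·y_{i+1} − x_{i+1}·y_i:
  9, 80, 36, 33, 1  ⇒  2A = 159, A = 79.5.
Then Σ (x_i + x_{i+1})·c_i = -1305, so x̄ = -1305 / (6·79.5) = -145/53.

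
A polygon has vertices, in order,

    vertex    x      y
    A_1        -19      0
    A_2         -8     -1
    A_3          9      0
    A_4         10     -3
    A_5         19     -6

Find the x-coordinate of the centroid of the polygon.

92/29

Apply the surveyor's formula. First the cross-terms c_i = x_i·y_{i+1} − x_{i+1}·y_i:
  19, 9, -27, -3, -114  ⇒  2A = -116, A = -58.
Then Σ (x_i + x_{i+1})·c_i = -1104, so x̄ = -1104 / (6·(-58)) = 92/29.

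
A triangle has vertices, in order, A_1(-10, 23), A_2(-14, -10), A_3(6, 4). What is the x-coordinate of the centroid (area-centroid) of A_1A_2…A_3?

-6

Apply the surveyor's formula. First the cross-terms c_i = x_i·y_{i+1} − x_{i+1}·y_i:
  422, 4, 178  ⇒  2A = 604, A = 302.
Then Σ (x_i + x_{i+1})·c_i = -10872, so x̄ = -10872 / (6·302) = -6.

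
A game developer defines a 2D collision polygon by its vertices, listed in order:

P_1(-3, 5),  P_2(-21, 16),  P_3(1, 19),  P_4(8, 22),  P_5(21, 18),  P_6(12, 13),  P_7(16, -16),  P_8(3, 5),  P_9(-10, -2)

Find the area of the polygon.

Σ = (57) + (-415) + (-130) + (-318) + (57) + (-400) + (128) + (44) + (-56) = -1033
Area = |Σ|/2 = 516.5.

516.5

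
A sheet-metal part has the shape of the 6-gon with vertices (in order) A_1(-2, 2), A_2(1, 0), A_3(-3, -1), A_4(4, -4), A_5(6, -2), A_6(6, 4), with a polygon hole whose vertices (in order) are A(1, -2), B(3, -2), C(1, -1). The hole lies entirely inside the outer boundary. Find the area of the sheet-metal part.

41.5

Outer boundary:
Apply the surveyor's formula: 2A = Σ (x_i·y_{i+1} − x_{i+1}·y_i), indices taken mod 6.
Σ = (-2) + (-1) + (16) + (16) + (36) + (20) = 85
Area = |Σ|/2 = 42.5.
Hole:
Apply the surveyor's formula: 2A = Σ (x_i·y_{i+1} − x_{i+1}·y_i), indices taken mod 3.
Σ = (4) + (-1) + (-1) = 2
Area = |Σ|/2 = 1.
Net area = 42.5 − 1 = 41.5.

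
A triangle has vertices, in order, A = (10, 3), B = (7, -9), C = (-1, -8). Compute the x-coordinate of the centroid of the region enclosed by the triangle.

16/3

Apply the shoelace formula. First the cross-terms c_i = x_i·y_{i+1} − x_{i+1}·y_i:
  -111, -65, 77  ⇒  2A = -99, A = -49.5.
Then Σ (x_i + x_{i+1})·c_i = -1584, so x̄ = -1584 / (6·(-49.5)) = 16/3.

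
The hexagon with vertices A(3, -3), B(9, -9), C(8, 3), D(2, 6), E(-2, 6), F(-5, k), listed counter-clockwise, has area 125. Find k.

-8

The doubled signed area Σ (x_i y_{i+1} − x_{i+1} y_i) is linear in k.
With k=0 it equals 210; the coefficient of k is -5 (from the two edges through F).
So -5·k + 210 = 2·125 = 250 ⇒ k = -8.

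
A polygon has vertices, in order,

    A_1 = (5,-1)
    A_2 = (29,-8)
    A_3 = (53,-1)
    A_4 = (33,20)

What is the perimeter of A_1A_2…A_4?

114

|A_1A_2| = √((24)² + (-7)²) = √625 = 25
|A_2A_3| = √((24)² + (7)²) = √625 = 25
|A_3A_4| = √((-20)² + (21)²) = √841 = 29
|A_4A_1| = √((-28)² + (-21)²) = √1225 = 35
Perimeter = 25 + 25 + 29 + 35 = 114.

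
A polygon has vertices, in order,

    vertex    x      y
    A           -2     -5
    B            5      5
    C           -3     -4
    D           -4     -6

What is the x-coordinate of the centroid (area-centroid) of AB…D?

-0.45

Apply the shoelace formula. First the cross-terms c_i = x_i·y_{i+1} − x_{i+1}·y_i:
  15, -5, 2, 8  ⇒  2A = 20, A = 10.
Then Σ (x_i + x_{i+1})·c_i = -27, so x̄ = -27 / (6·10) = -0.45.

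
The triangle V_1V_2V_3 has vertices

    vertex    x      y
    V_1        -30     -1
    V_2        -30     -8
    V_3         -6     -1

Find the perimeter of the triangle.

56

|V_1V_2| = √((0)² + (-7)²) = √49 = 7
|V_2V_3| = √((24)² + (7)²) = √625 = 25
|V_3V_1| = √((-24)² + (0)²) = √576 = 24
Perimeter = 7 + 25 + 24 = 56.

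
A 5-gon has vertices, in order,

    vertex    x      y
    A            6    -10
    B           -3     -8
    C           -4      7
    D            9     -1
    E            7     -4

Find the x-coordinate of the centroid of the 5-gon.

Apply the surveyor's formula. First the cross-terms c_i = x_i·y_{i+1} − x_{i+1}·y_i:
  -78, -53, -59, -29, -46  ⇒  2A = -265, A = -132.5.
Then Σ (x_i + x_{i+1})·c_i = -1220, so x̄ = -1220 / (6·(-132.5)) = 244/159.

244/159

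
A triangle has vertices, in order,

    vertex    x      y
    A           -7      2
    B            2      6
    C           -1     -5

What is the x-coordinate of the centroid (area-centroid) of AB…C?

-2

Apply the shoelace formula. First the cross-terms c_i = x_i·y_{i+1} − x_{i+1}·y_i:
  -46, -4, -37  ⇒  2A = -87, A = -43.5.
Then Σ (x_i + x_{i+1})·c_i = 522, so x̄ = 522 / (6·(-43.5)) = -2.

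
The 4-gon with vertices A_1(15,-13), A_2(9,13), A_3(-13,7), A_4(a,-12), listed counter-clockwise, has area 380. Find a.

Write out the shoelace sum; only the two edges meeting at A_4 involve a:
2·Area = [((-13)·(-12) − a·7) + (a·(-13) − 15·(-12))] + 544
       = -20·a + 880 = 760
⇒ a = 6.

6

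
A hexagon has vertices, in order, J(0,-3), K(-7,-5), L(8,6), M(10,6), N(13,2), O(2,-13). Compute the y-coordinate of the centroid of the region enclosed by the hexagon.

-519/272

Apply Gauss's area formula. First the cross-terms c_i = x_i·y_{i+1} − x_{i+1}·y_i:
  -21, -2, -12, -58, -173, -6  ⇒  2A = -272, A = -136.
Then Σ (y_i + y_{i+1})·c_i = 1557, so ȳ = 1557 / (6·(-136)) = -519/272.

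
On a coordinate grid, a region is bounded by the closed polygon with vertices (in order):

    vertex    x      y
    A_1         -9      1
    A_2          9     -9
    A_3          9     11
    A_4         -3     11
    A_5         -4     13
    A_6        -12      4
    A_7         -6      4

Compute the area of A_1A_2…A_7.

Σ = (72) + (180) + (132) + (5) + (140) + (-24) + (30) = 535
Area = |Σ|/2 = 267.5.

267.5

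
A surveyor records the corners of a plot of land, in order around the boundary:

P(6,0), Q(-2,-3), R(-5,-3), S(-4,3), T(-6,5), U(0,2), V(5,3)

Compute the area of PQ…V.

Apply the surveyor's formula: 2A = Σ (x_i·y_{i+1} − x_{i+1}·y_i), indices taken mod 7.
P→Q: (6)(-3) − (-2)(0) = -18
Q→R: (-2)(-3) − (-5)(-3) = -9
R→S: (-5)(3) − (-4)(-3) = -27
S→T: (-4)(5) − (-6)(3) = -2
T→U: (-6)(2) − (0)(5) = -12
U→V: (0)(3) − (5)(2) = -10
V→P: (5)(0) − (6)(3) = -18
Σ = -96
Area = |Σ|/2 = 48.

48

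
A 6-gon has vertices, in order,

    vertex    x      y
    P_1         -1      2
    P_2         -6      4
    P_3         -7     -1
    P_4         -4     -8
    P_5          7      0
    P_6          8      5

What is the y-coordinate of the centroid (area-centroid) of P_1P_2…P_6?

-74/103

Apply the surveyor's formula. First the cross-terms c_i = x_i·y_{i+1} − x_{i+1}·y_i:
  8, 34, 52, 56, 35, 21  ⇒  2A = 206, A = 103.
Then Σ (y_i + y_{i+1})·c_i = -444, so ȳ = -444 / (6·103) = -74/103.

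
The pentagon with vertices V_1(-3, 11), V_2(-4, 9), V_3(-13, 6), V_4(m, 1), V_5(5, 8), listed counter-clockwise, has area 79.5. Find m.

-6

Write out the shoelace sum; only the two edges meeting at V_4 involve m:
2·Area = [((-13)·1 − m·6) + (m·8 − 5·1)] + 189
       = 2·m + 171 = 159
⇒ m = -6.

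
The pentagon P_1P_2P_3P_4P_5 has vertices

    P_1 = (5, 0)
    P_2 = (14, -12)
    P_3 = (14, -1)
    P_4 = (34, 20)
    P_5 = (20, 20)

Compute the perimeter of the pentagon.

|P_1P_2| = √((9)² + (-12)²) = √225 = 15
|P_2P_3| = √((0)² + (11)²) = √121 = 11
|P_3P_4| = √((20)² + (21)²) = √841 = 29
|P_4P_5| = √((-14)² + (0)²) = √196 = 14
|P_5P_1| = √((-15)² + (-20)²) = √625 = 25
Perimeter = 15 + 11 + 29 + 14 + 25 = 94.

94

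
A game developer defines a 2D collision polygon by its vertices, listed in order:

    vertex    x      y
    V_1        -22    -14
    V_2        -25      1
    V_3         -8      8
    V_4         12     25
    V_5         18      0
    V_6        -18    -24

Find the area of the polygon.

1009

Apply the shoelace (surveyor's) formula: 2A = Σ (x_i·y_{i+1} − x_{i+1}·y_i), indices taken mod 6.
Σ = (-372) + (-192) + (-296) + (-450) + (-432) + (-276) = -2018
Area = |Σ|/2 = 1009.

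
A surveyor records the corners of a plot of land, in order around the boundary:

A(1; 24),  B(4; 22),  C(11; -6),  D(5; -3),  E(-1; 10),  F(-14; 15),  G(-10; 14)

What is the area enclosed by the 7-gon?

235.5

Apply the shoelace formula: 2A = Σ (x_i·y_{i+1} − x_{i+1}·y_i), indices taken mod 7.
Cross-terms: -74, -266, -3, 47, 125, -46, -254  ⇒  Σ = -471
Area = |Σ|/2 = 235.5.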